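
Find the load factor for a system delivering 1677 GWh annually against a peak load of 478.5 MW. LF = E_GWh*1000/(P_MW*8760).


LF = 1677 * 1000 / (478.5 * 8760) = 0.4001


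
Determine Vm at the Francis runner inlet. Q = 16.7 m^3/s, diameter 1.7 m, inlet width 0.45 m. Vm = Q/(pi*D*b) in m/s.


Vm = 16.7 / (pi * 1.7 * 0.45) = 6.9487 m/s


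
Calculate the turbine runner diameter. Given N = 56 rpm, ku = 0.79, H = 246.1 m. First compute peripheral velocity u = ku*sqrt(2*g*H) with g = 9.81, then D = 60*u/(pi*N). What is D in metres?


u = 0.79 * sqrt(2*9.81*246.1) = 54.8950 m/s
D = 60 * 54.8950 / (pi * 56) = 18.7217 m


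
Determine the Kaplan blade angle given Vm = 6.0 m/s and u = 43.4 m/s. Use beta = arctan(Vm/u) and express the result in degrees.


beta = arctan(6.0 / 43.4) = 7.8712 degrees


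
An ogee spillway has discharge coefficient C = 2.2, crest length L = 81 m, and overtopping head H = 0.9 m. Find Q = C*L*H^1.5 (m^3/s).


Q = 2.2 * 81 * 0.9^1.5 = 152.1498 m^3/s


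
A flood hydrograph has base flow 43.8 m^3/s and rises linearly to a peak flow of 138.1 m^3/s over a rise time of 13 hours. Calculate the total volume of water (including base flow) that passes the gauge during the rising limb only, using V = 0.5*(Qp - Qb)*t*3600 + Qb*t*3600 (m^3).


V = 0.5*(138.1 - 43.8)*13*3600 + 43.8*13*3600 = 4.2565e+06 m^3


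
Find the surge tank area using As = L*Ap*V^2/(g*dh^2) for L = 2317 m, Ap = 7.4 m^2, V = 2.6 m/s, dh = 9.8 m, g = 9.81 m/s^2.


As = 2317 * 7.4 * 2.6^2 / (9.81 * 9.8^2) = 123.0221 m^2


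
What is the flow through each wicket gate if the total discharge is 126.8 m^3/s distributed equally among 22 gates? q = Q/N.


q = 126.8 / 22 = 5.7636 m^3/s


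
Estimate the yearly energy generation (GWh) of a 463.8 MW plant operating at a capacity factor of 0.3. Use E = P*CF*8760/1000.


E = 463.8 * 0.3 * 8760 / 1000 = 1218.8664 GWh


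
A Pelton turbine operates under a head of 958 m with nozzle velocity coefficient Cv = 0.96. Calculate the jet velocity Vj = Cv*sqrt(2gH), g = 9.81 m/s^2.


Vj = 0.96 * sqrt(2*9.81*958) = 131.6144 m/s


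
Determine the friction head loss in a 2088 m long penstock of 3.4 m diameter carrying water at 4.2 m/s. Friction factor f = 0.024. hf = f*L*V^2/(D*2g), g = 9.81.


hf = 0.024 * 2088 * 4.2^2 / (3.4 * 2 * 9.81) = 13.2514 m


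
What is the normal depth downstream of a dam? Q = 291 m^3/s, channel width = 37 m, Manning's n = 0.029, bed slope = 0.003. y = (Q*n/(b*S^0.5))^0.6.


y = (291 * 0.029 / (37 * 0.003^0.5))^0.6 = 2.3535 m


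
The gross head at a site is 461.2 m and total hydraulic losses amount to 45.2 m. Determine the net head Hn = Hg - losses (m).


Hn = 461.2 - 45.2 = 416.0000 m


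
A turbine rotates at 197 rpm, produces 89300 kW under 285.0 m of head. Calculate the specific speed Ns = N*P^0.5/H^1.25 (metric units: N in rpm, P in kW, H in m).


Ns = 197 * 89300^0.5 / 285.0^1.25 = 50.2731


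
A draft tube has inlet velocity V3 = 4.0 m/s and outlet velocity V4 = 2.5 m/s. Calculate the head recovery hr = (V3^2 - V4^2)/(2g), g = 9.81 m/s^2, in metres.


hr = (4.0^2 - 2.5^2) / (2*9.81) = 0.4969 m


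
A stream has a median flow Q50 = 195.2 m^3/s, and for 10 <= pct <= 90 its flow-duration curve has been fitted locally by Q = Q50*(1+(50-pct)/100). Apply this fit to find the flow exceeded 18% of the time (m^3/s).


Q = 195.2 * (1 + (50 - 18)/100) = 257.6640 m^3/s


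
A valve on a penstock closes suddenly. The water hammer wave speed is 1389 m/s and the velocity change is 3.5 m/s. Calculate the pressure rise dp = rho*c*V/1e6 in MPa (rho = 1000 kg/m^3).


dp = 1000 * 1389 * 3.5 / 1e6 = 4.8615 MPa


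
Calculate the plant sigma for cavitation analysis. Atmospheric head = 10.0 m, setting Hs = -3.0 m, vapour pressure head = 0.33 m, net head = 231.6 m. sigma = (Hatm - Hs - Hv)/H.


sigma = (10.0 - (-3.0) - 0.33) / 231.6 = 0.0547


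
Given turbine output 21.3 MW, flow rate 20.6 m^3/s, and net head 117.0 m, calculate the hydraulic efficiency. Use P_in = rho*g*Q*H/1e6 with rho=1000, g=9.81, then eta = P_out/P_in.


P_in = 1000 * 9.81 * 20.6 * 117.0 / 1e6 = 23.6441 MW
eta = 21.3 / 23.6441 = 0.9009


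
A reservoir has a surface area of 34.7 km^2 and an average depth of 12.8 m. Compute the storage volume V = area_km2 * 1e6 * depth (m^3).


V = 34.7 * 1e6 * 12.8 = 4.4416e+08 m^3


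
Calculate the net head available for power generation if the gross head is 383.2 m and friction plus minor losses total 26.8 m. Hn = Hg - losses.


Hn = 383.2 - 26.8 = 356.4000 m


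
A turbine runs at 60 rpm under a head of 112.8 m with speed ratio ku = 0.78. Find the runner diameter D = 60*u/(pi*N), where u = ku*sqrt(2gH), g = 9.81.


u = 0.78 * sqrt(2*9.81*112.8) = 36.6943 m/s
D = 60 * 36.6943 / (pi * 60) = 11.6802 m


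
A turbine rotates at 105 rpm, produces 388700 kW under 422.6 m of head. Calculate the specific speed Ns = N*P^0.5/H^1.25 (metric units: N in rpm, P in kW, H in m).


Ns = 105 * 388700^0.5 / 422.6^1.25 = 34.1653


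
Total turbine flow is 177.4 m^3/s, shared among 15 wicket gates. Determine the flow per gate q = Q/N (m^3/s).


q = 177.4 / 15 = 11.8267 m^3/s


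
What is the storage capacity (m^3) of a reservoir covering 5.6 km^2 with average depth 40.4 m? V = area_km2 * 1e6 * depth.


V = 5.6 * 1e6 * 40.4 = 2.2624e+08 m^3


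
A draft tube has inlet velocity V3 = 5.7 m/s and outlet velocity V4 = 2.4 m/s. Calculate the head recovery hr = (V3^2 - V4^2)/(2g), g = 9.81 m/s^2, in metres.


hr = (5.7^2 - 2.4^2) / (2*9.81) = 1.3624 m


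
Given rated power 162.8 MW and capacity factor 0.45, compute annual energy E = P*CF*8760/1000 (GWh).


E = 162.8 * 0.45 * 8760 / 1000 = 641.7576 GWh


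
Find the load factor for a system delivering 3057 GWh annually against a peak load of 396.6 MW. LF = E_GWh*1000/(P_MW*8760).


LF = 3057 * 1000 / (396.6 * 8760) = 0.8799


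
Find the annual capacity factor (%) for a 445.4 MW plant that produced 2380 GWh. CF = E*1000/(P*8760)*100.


CF = 2380 * 1000 / (445.4 * 8760) * 100 = 60.9990 %


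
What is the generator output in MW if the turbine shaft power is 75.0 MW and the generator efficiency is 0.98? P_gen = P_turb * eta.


P_gen = 75.0 * 0.98 = 73.5000 MW


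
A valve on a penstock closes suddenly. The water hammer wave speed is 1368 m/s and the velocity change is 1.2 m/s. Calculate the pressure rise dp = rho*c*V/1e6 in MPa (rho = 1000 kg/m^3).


dp = 1000 * 1368 * 1.2 / 1e6 = 1.6416 MPa


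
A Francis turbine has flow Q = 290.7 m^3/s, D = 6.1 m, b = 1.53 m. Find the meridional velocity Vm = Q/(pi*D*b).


Vm = 290.7 / (pi * 6.1 * 1.53) = 9.9146 m/s


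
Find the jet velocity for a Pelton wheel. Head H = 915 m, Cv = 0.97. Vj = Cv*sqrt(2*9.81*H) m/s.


Vj = 0.97 * sqrt(2*9.81*915) = 129.9666 m/s


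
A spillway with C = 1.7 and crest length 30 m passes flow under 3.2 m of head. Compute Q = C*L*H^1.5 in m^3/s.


Q = 1.7 * 30 * 3.2^1.5 = 291.9410 m^3/s


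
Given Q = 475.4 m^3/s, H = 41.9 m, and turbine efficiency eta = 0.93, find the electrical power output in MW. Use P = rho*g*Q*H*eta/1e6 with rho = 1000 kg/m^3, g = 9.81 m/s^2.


P = 1000 * 9.81 * 475.4 * 41.9 * 0.93 / 1e6 = 181.7294 MW


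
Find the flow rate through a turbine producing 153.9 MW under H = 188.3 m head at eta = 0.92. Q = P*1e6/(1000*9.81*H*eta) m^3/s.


Q = 153.9 * 1e6 / (1000 * 9.81 * 188.3 * 0.92) = 90.5590 m^3/s


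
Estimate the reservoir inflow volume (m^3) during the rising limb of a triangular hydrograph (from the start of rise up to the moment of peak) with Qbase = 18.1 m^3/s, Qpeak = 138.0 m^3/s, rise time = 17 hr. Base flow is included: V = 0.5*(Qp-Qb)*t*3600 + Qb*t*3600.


V = 0.5*(138.0 - 18.1)*17*3600 + 18.1*17*3600 = 4.7767e+06 m^3


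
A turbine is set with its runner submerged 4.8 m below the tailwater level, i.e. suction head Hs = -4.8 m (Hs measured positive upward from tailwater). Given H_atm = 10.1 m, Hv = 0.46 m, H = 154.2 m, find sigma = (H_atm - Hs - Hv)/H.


sigma = (10.1 - (-4.8) - 0.46) / 154.2 = 0.0936


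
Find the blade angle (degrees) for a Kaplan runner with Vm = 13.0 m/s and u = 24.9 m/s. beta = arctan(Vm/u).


beta = arctan(13.0 / 24.9) = 27.5685 degrees


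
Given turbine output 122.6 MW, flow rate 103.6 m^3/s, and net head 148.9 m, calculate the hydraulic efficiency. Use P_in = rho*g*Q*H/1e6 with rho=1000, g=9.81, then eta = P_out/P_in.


P_in = 1000 * 9.81 * 103.6 * 148.9 / 1e6 = 151.3295 MW
eta = 122.6 / 151.3295 = 0.8102


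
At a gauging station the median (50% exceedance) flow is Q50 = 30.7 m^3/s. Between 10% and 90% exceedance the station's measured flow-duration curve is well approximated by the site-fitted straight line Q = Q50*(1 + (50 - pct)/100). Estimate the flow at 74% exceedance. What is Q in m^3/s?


Q = 30.7 * (1 + (50 - 74)/100) = 23.3320 m^3/s


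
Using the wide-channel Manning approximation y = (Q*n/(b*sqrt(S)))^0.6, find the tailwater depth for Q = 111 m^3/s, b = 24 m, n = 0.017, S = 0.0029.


y = (111 * 0.017 / (24 * 0.0029^0.5))^0.6 = 1.2549 m


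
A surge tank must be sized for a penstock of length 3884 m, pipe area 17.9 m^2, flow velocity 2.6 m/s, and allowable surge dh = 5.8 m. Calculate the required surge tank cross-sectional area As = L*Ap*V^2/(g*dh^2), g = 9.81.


As = 3884 * 17.9 * 2.6^2 / (9.81 * 5.8^2) = 1424.1442 m^2


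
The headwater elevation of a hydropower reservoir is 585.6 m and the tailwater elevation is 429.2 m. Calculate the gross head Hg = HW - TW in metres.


Hg = 585.6 - 429.2 = 156.4000 m


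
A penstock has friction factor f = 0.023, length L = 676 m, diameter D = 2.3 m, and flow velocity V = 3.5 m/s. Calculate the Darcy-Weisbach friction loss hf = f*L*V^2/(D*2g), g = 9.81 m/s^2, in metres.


hf = 0.023 * 676 * 3.5^2 / (2.3 * 2 * 9.81) = 4.2207 m


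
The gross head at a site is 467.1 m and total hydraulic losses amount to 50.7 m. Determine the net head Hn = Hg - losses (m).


Hn = 467.1 - 50.7 = 416.4000 m


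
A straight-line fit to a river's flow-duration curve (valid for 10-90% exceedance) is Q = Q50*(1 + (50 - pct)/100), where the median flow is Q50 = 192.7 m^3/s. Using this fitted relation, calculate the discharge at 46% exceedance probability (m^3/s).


Q = 192.7 * (1 + (50 - 46)/100) = 200.4080 m^3/s


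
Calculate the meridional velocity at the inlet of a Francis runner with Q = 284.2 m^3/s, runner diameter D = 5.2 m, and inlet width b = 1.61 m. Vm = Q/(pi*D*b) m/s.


Vm = 284.2 / (pi * 5.2 * 1.61) = 10.8055 m/s


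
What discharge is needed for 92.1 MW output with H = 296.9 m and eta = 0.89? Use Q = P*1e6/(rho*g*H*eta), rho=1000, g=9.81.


Q = 92.1 * 1e6 / (1000 * 9.81 * 296.9 * 0.89) = 35.5296 m^3/s


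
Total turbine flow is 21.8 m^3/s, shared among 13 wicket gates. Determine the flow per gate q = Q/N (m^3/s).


q = 21.8 / 13 = 1.6769 m^3/s


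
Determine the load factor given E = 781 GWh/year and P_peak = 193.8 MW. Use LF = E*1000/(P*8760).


LF = 781 * 1000 / (193.8 * 8760) = 0.4600


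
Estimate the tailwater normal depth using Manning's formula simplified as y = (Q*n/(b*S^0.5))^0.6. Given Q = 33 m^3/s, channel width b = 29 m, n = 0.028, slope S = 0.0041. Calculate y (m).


y = (33 * 0.028 / (29 * 0.0041^0.5))^0.6 = 0.6579 m


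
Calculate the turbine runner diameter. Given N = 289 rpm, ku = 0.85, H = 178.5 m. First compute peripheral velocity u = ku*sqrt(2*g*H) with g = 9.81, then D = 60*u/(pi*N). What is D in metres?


u = 0.85 * sqrt(2*9.81*178.5) = 50.3023 m/s
D = 60 * 50.3023 / (pi * 289) = 3.3242 m


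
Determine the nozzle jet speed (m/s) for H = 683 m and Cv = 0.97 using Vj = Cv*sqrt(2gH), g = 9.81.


Vj = 0.97 * sqrt(2*9.81*683) = 112.2875 m/s


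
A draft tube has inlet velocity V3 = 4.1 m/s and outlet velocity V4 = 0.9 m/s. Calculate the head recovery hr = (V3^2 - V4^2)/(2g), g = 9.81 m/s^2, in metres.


hr = (4.1^2 - 0.9^2) / (2*9.81) = 0.8155 m


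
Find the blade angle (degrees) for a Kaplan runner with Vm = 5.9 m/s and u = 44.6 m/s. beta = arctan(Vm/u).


beta = arctan(5.9 / 44.6) = 7.5357 degrees


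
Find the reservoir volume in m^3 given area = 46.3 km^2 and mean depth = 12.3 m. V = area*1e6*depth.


V = 46.3 * 1e6 * 12.3 = 5.6949e+08 m^3


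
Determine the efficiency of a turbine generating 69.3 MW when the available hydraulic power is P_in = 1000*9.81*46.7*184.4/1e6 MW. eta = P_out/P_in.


P_in = 1000 * 9.81 * 46.7 * 184.4 / 1e6 = 84.4786 MW
eta = 69.3 / 84.4786 = 0.8203


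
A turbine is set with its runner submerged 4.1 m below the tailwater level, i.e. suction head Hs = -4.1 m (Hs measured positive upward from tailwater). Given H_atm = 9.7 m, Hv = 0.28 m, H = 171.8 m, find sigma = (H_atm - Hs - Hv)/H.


sigma = (9.7 - (-4.1) - 0.28) / 171.8 = 0.0787


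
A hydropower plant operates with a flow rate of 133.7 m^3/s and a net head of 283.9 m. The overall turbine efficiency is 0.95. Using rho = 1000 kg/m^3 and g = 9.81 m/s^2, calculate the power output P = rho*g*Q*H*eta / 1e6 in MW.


P = 1000 * 9.81 * 133.7 * 283.9 * 0.95 / 1e6 = 353.7443 MW


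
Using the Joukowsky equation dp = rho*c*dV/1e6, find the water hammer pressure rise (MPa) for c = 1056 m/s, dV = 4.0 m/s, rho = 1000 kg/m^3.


dp = 1000 * 1056 * 4.0 / 1e6 = 4.2240 MPa


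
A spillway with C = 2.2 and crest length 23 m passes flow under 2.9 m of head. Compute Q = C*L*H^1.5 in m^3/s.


Q = 2.2 * 23 * 2.9^1.5 = 249.8892 m^3/s


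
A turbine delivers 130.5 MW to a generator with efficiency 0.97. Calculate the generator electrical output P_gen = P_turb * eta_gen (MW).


P_gen = 130.5 * 0.97 = 126.5850 MW


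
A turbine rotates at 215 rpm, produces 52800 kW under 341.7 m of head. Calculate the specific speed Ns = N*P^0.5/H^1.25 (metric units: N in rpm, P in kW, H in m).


Ns = 215 * 52800^0.5 / 341.7^1.25 = 33.6279


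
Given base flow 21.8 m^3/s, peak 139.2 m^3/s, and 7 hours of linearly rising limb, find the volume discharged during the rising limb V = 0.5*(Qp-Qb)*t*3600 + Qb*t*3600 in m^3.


V = 0.5*(139.2 - 21.8)*7*3600 + 21.8*7*3600 = 2.0286e+06 m^3


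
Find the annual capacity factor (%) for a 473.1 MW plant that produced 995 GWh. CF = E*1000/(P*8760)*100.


CF = 995 * 1000 / (473.1 * 8760) * 100 = 24.0086 %


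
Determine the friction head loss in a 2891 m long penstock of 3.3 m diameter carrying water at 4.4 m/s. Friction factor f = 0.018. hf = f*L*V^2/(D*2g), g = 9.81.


hf = 0.018 * 2891 * 4.4^2 / (3.3 * 2 * 9.81) = 15.5601 m


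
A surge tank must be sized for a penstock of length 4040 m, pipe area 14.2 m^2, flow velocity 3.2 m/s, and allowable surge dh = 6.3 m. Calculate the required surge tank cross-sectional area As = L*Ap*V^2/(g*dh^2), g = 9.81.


As = 4040 * 14.2 * 3.2^2 / (9.81 * 6.3^2) = 1508.7579 m^2


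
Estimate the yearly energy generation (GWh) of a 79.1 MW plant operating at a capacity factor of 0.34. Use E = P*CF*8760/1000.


E = 79.1 * 0.34 * 8760 / 1000 = 235.5914 GWh


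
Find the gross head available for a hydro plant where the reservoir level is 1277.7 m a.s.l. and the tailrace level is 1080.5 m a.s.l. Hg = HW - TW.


Hg = 1277.7 - 1080.5 = 197.2000 m


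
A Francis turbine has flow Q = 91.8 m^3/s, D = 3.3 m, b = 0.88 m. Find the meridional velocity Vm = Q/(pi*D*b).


Vm = 91.8 / (pi * 3.3 * 0.88) = 10.0623 m/s


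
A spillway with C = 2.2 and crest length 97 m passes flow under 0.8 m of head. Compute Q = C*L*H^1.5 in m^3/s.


Q = 2.2 * 97 * 0.8^1.5 = 152.6966 m^3/s


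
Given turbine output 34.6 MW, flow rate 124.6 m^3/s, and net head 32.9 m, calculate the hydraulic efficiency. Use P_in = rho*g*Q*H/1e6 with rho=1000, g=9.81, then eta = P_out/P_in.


P_in = 1000 * 9.81 * 124.6 * 32.9 / 1e6 = 40.2145 MW
eta = 34.6 / 40.2145 = 0.8604


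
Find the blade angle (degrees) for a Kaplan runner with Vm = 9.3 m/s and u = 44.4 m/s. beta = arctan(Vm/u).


beta = arctan(9.3 / 44.4) = 11.8301 degrees


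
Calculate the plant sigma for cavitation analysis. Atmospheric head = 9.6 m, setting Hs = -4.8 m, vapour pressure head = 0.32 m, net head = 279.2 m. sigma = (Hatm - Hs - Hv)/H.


sigma = (9.6 - (-4.8) - 0.32) / 279.2 = 0.0504


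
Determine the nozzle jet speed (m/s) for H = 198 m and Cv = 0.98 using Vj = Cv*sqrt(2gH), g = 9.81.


Vj = 0.98 * sqrt(2*9.81*198) = 61.0813 m/s


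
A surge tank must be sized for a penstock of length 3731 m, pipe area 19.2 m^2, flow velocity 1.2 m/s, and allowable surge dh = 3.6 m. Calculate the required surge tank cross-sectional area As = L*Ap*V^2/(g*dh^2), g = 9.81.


As = 3731 * 19.2 * 1.2^2 / (9.81 * 3.6^2) = 811.3626 m^2


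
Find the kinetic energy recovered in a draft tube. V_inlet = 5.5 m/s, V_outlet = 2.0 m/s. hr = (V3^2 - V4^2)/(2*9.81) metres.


hr = (5.5^2 - 2.0^2) / (2*9.81) = 1.3379 m


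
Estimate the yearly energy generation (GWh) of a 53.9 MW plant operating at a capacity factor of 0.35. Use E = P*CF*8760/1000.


E = 53.9 * 0.35 * 8760 / 1000 = 165.2574 GWh


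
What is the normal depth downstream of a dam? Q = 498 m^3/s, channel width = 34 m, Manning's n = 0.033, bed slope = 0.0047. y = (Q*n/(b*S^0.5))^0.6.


y = (498 * 0.033 / (34 * 0.0047^0.5))^0.6 = 3.2280 m


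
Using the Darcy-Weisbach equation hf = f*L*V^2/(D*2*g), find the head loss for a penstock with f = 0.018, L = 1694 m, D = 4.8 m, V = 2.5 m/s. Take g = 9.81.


hf = 0.018 * 1694 * 2.5^2 / (4.8 * 2 * 9.81) = 2.0236 m


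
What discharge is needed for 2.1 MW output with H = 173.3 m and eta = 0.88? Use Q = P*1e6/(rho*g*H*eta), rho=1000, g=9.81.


Q = 2.1 * 1e6 / (1000 * 9.81 * 173.3 * 0.88) = 1.4037 m^3/s


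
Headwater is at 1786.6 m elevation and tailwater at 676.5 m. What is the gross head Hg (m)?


Hg = 1786.6 - 676.5 = 1110.1000 m


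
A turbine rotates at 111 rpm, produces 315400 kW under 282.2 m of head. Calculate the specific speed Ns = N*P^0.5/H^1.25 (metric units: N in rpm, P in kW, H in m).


Ns = 111 * 315400^0.5 / 282.2^1.25 = 53.8961


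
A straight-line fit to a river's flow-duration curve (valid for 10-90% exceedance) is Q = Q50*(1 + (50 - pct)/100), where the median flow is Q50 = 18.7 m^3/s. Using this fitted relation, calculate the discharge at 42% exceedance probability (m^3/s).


Q = 18.7 * (1 + (50 - 42)/100) = 20.1960 m^3/s


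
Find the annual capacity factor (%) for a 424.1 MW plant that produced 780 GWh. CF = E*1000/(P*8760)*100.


CF = 780 * 1000 / (424.1 * 8760) * 100 = 20.9953 %


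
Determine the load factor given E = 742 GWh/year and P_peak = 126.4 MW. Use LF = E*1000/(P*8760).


LF = 742 * 1000 / (126.4 * 8760) = 0.6701


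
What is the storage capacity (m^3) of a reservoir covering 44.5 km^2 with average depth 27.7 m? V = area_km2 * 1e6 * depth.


V = 44.5 * 1e6 * 27.7 = 1.2326e+09 m^3


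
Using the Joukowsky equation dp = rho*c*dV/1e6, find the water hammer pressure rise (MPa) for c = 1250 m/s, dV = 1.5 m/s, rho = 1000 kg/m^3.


dp = 1000 * 1250 * 1.5 / 1e6 = 1.8750 MPa


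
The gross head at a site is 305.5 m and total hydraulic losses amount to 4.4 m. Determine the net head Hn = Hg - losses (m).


Hn = 305.5 - 4.4 = 301.1000 m


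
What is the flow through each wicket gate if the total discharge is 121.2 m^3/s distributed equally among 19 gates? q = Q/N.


q = 121.2 / 19 = 6.3789 m^3/s


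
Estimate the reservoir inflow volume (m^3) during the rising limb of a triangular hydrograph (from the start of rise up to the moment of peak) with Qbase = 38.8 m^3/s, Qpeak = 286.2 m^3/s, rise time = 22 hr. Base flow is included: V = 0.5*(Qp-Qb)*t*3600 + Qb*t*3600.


V = 0.5*(286.2 - 38.8)*22*3600 + 38.8*22*3600 = 1.2870e+07 m^3


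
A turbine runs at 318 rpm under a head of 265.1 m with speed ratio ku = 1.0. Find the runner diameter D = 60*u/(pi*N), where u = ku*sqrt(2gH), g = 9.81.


u = 1.0 * sqrt(2*9.81*265.1) = 72.1198 m/s
D = 60 * 72.1198 / (pi * 318) = 4.3314 m


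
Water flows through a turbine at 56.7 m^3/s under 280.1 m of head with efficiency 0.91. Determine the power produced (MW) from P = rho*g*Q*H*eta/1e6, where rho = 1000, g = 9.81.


P = 1000 * 9.81 * 56.7 * 280.1 * 0.91 / 1e6 = 141.7773 MW


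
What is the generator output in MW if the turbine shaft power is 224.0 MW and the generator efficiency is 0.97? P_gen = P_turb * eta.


P_gen = 224.0 * 0.97 = 217.2800 MW


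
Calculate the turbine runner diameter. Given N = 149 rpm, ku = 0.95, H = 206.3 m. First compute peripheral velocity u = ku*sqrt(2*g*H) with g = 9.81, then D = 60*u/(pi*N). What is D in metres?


u = 0.95 * sqrt(2*9.81*206.3) = 60.4398 m/s
D = 60 * 60.4398 / (pi * 149) = 7.7471 m


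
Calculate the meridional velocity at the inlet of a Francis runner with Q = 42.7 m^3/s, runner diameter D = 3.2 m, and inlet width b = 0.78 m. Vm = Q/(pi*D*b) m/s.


Vm = 42.7 / (pi * 3.2 * 0.78) = 5.4454 m/s


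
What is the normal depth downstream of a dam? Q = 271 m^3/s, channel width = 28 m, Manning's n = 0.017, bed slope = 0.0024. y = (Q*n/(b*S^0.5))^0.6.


y = (271 * 0.017 / (28 * 0.0024^0.5))^0.6 = 2.0687 m


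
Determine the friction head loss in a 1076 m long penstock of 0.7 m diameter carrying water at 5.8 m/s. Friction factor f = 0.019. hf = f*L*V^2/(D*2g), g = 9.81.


hf = 0.019 * 1076 * 5.8^2 / (0.7 * 2 * 9.81) = 50.0754 m


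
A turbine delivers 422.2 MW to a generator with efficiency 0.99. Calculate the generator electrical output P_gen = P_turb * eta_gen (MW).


P_gen = 422.2 * 0.99 = 417.9780 MW


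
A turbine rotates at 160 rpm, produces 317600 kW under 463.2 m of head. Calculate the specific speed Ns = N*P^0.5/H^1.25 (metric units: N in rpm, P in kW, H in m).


Ns = 160 * 317600^0.5 / 463.2^1.25 = 41.9614


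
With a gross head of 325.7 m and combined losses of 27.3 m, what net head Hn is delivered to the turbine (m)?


Hn = 325.7 - 27.3 = 298.4000 m


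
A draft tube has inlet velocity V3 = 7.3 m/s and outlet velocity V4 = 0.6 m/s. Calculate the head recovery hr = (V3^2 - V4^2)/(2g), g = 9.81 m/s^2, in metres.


hr = (7.3^2 - 0.6^2) / (2*9.81) = 2.6978 m


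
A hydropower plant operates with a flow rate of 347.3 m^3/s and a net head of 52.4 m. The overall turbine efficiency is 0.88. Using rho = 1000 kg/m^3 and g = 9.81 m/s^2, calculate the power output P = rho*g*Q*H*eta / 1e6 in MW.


P = 1000 * 9.81 * 347.3 * 52.4 * 0.88 / 1e6 = 157.1042 MW


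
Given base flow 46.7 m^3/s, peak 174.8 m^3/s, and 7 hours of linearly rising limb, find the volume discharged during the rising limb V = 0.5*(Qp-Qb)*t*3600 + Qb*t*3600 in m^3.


V = 0.5*(174.8 - 46.7)*7*3600 + 46.7*7*3600 = 2.7909e+06 m^3


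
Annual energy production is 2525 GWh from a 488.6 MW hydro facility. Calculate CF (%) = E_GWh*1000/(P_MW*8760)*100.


CF = 2525 * 1000 / (488.6 * 8760) * 100 = 58.9935 %


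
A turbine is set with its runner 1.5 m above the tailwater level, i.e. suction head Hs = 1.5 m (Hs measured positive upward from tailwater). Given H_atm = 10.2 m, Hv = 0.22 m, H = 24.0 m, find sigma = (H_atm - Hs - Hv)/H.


sigma = (10.2 - 1.5 - 0.22) / 24.0 = 0.3533


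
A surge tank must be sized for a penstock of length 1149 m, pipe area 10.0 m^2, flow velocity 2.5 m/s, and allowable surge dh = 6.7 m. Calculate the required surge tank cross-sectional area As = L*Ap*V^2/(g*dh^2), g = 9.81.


As = 1149 * 10.0 * 2.5^2 / (9.81 * 6.7^2) = 163.0728 m^2


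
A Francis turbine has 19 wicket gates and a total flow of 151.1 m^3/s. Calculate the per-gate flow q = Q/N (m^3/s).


q = 151.1 / 19 = 7.9526 m^3/s


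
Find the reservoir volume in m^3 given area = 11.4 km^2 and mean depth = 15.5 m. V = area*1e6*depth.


V = 11.4 * 1e6 * 15.5 = 1.7670e+08 m^3


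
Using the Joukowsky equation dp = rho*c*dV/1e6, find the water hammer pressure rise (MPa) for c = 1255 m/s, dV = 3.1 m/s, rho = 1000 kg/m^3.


dp = 1000 * 1255 * 3.1 / 1e6 = 3.8905 MPa


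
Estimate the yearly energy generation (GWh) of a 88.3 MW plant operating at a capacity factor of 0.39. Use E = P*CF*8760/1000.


E = 88.3 * 0.39 * 8760 / 1000 = 301.6681 GWh


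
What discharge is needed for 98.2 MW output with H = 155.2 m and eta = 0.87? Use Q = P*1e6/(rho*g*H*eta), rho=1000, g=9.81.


Q = 98.2 * 1e6 / (1000 * 9.81 * 155.2 * 0.87) = 74.1364 m^3/s


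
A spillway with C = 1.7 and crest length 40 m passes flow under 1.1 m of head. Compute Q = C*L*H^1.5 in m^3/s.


Q = 1.7 * 40 * 1.1^1.5 = 78.4509 m^3/s


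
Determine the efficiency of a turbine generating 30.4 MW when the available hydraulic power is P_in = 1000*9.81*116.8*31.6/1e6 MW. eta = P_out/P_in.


P_in = 1000 * 9.81 * 116.8 * 31.6 / 1e6 = 36.2075 MW
eta = 30.4 / 36.2075 = 0.8396


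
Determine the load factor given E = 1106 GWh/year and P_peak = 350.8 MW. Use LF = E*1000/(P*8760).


LF = 1106 * 1000 / (350.8 * 8760) = 0.3599


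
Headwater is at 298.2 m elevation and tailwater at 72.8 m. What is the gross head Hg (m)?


Hg = 298.2 - 72.8 = 225.4000 m


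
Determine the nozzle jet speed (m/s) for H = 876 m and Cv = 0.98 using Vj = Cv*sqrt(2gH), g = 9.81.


Vj = 0.98 * sqrt(2*9.81*876) = 128.4777 m/s


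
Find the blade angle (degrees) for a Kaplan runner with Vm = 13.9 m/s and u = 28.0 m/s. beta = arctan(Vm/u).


beta = arctan(13.9 / 28.0) = 26.4011 degrees


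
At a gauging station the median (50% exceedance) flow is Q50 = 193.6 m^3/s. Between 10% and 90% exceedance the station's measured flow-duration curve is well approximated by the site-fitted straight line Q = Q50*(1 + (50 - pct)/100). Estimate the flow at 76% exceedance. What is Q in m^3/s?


Q = 193.6 * (1 + (50 - 76)/100) = 143.2640 m^3/s


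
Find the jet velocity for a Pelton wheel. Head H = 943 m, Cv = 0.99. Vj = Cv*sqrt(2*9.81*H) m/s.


Vj = 0.99 * sqrt(2*9.81*943) = 134.6606 m/s


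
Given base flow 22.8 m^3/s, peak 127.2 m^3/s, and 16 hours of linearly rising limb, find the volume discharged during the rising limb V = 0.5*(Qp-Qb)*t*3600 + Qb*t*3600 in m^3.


V = 0.5*(127.2 - 22.8)*16*3600 + 22.8*16*3600 = 4.3200e+06 m^3


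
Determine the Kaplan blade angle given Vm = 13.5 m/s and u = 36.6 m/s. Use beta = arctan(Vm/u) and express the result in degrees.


beta = arctan(13.5 / 36.6) = 20.2466 degrees


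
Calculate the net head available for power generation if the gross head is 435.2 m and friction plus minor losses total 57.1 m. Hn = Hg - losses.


Hn = 435.2 - 57.1 = 378.1000 m


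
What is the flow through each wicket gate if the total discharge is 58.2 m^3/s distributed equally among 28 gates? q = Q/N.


q = 58.2 / 28 = 2.0786 m^3/s


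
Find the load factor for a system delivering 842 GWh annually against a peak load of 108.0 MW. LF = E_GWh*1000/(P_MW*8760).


LF = 842 * 1000 / (108.0 * 8760) = 0.8900


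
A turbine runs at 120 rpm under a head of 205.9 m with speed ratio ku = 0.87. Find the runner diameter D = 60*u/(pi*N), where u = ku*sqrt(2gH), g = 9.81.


u = 0.87 * sqrt(2*9.81*205.9) = 55.2964 m/s
D = 60 * 55.2964 / (pi * 120) = 8.8007 m


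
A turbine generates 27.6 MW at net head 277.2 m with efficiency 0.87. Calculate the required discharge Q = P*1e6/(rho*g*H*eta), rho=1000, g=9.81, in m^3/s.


Q = 27.6 * 1e6 / (1000 * 9.81 * 277.2 * 0.87) = 11.6662 m^3/s


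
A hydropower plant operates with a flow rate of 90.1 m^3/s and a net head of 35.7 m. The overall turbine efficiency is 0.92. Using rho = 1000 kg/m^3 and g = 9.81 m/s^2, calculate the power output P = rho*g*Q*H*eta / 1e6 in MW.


P = 1000 * 9.81 * 90.1 * 35.7 * 0.92 / 1e6 = 29.0302 MW


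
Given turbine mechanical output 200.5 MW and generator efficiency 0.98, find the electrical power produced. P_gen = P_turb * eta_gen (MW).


P_gen = 200.5 * 0.98 = 196.4900 MW


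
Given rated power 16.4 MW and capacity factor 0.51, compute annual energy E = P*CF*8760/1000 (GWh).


E = 16.4 * 0.51 * 8760 / 1000 = 73.2686 GWh


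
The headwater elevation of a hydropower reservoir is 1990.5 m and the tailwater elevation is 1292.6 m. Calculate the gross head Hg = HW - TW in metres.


Hg = 1990.5 - 1292.6 = 697.9000 m


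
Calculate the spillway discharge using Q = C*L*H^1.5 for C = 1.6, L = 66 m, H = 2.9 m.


Q = 1.6 * 66 * 2.9^1.5 = 521.5079 m^3/s


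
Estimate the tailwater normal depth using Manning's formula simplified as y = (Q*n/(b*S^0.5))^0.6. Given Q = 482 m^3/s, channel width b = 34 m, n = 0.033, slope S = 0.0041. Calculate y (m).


y = (482 * 0.033 / (34 * 0.0041^0.5))^0.6 = 3.2977 m


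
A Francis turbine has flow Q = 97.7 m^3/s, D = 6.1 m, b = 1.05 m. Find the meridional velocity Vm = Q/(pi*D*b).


Vm = 97.7 / (pi * 6.1 * 1.05) = 4.8554 m/s


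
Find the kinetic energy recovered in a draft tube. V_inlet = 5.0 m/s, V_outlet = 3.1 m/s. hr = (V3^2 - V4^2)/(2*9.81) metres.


hr = (5.0^2 - 3.1^2) / (2*9.81) = 0.7844 m


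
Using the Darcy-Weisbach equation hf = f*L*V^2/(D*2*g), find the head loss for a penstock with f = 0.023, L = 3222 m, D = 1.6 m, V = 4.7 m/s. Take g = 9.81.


hf = 0.023 * 3222 * 4.7^2 / (1.6 * 2 * 9.81) = 52.1471 m


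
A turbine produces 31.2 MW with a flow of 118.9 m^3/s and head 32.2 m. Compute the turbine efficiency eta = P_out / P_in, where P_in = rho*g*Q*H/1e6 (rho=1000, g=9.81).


P_in = 1000 * 9.81 * 118.9 * 32.2 / 1e6 = 37.5584 MW
eta = 31.2 / 37.5584 = 0.8307


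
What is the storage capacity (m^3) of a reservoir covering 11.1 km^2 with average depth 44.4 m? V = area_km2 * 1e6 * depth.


V = 11.1 * 1e6 * 44.4 = 4.9284e+08 m^3


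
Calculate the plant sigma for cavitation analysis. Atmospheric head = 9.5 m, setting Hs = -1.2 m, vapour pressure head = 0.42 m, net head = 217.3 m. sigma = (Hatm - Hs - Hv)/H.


sigma = (9.5 - (-1.2) - 0.42) / 217.3 = 0.0473


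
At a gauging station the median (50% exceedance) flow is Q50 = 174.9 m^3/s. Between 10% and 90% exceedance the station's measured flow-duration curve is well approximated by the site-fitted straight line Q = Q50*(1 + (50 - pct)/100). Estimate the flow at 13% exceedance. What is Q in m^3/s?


Q = 174.9 * (1 + (50 - 13)/100) = 239.6130 m^3/s


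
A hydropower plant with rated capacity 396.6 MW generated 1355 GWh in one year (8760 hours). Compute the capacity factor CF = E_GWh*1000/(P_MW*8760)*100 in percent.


CF = 1355 * 1000 / (396.6 * 8760) * 100 = 39.0016 %


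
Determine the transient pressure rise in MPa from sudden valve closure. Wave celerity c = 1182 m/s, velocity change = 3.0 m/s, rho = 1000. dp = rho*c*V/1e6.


dp = 1000 * 1182 * 3.0 / 1e6 = 3.5460 MPa


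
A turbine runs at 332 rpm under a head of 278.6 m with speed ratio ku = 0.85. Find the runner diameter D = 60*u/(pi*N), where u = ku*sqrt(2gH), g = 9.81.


u = 0.85 * sqrt(2*9.81*278.6) = 62.8433 m/s
D = 60 * 62.8433 / (pi * 332) = 3.6151 m


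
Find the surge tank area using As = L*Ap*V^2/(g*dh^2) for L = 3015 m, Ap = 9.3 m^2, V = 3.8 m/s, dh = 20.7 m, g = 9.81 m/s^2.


As = 3015 * 9.3 * 3.8^2 / (9.81 * 20.7^2) = 96.3225 m^2


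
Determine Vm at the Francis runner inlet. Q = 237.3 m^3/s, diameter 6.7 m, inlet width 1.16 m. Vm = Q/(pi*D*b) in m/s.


Vm = 237.3 / (pi * 6.7 * 1.16) = 9.7189 m/s


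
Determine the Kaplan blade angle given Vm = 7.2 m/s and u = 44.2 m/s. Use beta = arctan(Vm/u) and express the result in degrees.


beta = arctan(7.2 / 44.2) = 9.2520 degrees


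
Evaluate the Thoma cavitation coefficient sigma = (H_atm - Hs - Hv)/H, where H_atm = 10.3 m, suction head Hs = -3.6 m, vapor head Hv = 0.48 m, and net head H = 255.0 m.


sigma = (10.3 - (-3.6) - 0.48) / 255.0 = 0.0526


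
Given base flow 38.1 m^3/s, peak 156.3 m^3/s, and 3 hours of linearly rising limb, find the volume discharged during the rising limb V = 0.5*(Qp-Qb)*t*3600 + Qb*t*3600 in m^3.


V = 0.5*(156.3 - 38.1)*3*3600 + 38.1*3*3600 = 1.0498e+06 m^3


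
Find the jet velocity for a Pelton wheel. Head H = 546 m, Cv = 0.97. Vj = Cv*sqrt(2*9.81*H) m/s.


Vj = 0.97 * sqrt(2*9.81*546) = 100.3963 m/s


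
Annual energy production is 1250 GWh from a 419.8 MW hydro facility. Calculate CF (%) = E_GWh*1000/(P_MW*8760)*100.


CF = 1250 * 1000 / (419.8 * 8760) * 100 = 33.9910 %


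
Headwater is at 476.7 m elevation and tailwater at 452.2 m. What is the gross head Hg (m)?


Hg = 476.7 - 452.2 = 24.5000 m


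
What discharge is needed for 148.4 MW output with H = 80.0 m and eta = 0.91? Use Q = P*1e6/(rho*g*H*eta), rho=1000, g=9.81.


Q = 148.4 * 1e6 / (1000 * 9.81 * 80.0 * 0.91) = 207.7942 m^3/s


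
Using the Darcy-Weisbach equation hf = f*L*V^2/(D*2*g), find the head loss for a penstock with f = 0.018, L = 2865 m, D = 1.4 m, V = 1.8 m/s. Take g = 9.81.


hf = 0.018 * 2865 * 1.8^2 / (1.4 * 2 * 9.81) = 6.0830 m


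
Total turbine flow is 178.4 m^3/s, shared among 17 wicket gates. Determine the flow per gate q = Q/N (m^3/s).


q = 178.4 / 17 = 10.4941 m^3/s


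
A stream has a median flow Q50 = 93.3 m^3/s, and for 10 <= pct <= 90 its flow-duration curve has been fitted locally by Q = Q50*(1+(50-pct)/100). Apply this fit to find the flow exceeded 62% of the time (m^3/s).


Q = 93.3 * (1 + (50 - 62)/100) = 82.1040 m^3/s


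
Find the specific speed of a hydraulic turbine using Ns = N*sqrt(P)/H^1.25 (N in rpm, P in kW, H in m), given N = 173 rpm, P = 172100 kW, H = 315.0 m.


Ns = 173 * 172100^0.5 / 315.0^1.25 = 54.0815


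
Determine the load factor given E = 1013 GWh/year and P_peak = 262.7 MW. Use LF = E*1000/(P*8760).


LF = 1013 * 1000 / (262.7 * 8760) = 0.4402


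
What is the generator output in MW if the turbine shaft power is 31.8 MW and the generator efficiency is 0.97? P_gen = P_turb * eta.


P_gen = 31.8 * 0.97 = 30.8460 MW


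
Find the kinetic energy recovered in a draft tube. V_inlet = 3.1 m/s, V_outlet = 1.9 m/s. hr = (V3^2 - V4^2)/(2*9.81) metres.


hr = (3.1^2 - 1.9^2) / (2*9.81) = 0.3058 m


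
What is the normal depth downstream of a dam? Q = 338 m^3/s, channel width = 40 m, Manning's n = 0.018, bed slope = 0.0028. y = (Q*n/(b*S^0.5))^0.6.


y = (338 * 0.018 / (40 * 0.0028^0.5))^0.6 = 1.8842 m


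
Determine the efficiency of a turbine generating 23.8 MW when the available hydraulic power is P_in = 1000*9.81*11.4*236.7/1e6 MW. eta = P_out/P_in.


P_in = 1000 * 9.81 * 11.4 * 236.7 / 1e6 = 26.4711 MW
eta = 23.8 / 26.4711 = 0.8991


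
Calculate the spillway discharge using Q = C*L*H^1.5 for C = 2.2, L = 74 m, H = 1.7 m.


Q = 2.2 * 74 * 1.7^1.5 = 360.8509 m^3/s


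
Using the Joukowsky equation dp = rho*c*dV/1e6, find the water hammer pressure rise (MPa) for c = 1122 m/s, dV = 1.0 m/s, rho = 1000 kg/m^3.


dp = 1000 * 1122 * 1.0 / 1e6 = 1.1220 MPa


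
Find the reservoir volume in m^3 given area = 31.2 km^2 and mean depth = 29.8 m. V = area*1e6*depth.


V = 31.2 * 1e6 * 29.8 = 9.2976e+08 m^3


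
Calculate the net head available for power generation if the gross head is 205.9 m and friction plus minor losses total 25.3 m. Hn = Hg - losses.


Hn = 205.9 - 25.3 = 180.6000 m


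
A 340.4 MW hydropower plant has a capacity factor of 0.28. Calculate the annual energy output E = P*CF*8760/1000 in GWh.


E = 340.4 * 0.28 * 8760 / 1000 = 834.9331 GWh


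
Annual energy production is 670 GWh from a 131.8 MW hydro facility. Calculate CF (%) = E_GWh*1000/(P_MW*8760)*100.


CF = 670 * 1000 / (131.8 * 8760) * 100 = 58.0304 %


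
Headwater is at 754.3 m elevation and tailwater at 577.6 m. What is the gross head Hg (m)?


Hg = 754.3 - 577.6 = 176.7000 m


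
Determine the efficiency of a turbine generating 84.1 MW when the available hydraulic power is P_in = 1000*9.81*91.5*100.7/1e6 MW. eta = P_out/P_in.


P_in = 1000 * 9.81 * 91.5 * 100.7 / 1e6 = 90.3898 MW
eta = 84.1 / 90.3898 = 0.9304


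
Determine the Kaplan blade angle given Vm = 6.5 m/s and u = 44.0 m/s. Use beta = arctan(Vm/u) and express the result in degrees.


beta = arctan(6.5 / 44.0) = 8.4034 degrees


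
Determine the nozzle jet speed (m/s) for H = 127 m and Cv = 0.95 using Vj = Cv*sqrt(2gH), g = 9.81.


Vj = 0.95 * sqrt(2*9.81*127) = 47.4215 m/s


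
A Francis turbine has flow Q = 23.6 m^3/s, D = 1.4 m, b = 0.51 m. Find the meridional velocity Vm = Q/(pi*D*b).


Vm = 23.6 / (pi * 1.4 * 0.51) = 10.5212 m/s


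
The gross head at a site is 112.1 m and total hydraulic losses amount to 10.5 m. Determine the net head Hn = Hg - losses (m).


Hn = 112.1 - 10.5 = 101.6000 m


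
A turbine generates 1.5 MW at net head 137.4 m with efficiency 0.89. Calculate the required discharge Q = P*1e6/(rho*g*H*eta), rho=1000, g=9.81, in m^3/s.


Q = 1.5 * 1e6 / (1000 * 9.81 * 137.4 * 0.89) = 1.2504 m^3/s


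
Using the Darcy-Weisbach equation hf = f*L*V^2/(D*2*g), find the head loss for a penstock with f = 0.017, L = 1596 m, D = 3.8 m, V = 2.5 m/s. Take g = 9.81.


hf = 0.017 * 1596 * 2.5^2 / (3.8 * 2 * 9.81) = 2.2745 m


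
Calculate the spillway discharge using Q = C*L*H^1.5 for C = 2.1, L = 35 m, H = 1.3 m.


Q = 2.1 * 35 * 1.3^1.5 = 108.9438 m^3/s


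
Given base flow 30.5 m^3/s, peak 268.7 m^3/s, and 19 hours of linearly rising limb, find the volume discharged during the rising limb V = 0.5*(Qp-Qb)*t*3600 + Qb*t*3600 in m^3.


V = 0.5*(268.7 - 30.5)*19*3600 + 30.5*19*3600 = 1.0233e+07 m^3


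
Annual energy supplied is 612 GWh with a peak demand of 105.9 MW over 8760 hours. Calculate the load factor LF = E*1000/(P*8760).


LF = 612 * 1000 / (105.9 * 8760) = 0.6597


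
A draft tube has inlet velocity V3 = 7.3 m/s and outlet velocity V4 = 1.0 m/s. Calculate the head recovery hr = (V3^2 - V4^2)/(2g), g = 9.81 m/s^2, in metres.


hr = (7.3^2 - 1.0^2) / (2*9.81) = 2.6651 m


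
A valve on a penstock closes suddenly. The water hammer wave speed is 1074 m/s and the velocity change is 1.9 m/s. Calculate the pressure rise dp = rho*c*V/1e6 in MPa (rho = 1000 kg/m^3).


dp = 1000 * 1074 * 1.9 / 1e6 = 2.0406 MPa


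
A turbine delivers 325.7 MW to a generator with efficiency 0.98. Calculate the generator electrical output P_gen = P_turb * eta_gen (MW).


P_gen = 325.7 * 0.98 = 319.1860 MW


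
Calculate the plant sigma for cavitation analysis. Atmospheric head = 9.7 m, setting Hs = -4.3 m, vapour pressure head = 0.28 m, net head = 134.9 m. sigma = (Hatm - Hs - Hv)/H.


sigma = (9.7 - (-4.3) - 0.28) / 134.9 = 0.1017


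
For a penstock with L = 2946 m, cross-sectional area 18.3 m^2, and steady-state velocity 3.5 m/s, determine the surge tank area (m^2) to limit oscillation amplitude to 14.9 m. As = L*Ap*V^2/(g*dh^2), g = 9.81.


As = 2946 * 18.3 * 3.5^2 / (9.81 * 14.9^2) = 303.2343 m^2


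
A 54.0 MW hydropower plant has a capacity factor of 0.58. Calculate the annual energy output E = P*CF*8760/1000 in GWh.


E = 54.0 * 0.58 * 8760 / 1000 = 274.3632 GWh


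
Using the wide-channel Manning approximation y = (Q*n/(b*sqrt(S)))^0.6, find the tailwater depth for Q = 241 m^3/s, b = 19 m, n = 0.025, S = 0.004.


y = (241 * 0.025 / (19 * 0.004^0.5))^0.6 = 2.6309 m


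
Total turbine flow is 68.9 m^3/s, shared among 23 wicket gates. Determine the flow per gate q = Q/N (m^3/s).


q = 68.9 / 23 = 2.9957 m^3/s


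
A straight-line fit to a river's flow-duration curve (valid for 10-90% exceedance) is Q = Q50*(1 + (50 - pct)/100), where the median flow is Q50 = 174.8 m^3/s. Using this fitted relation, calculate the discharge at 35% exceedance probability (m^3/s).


Q = 174.8 * (1 + (50 - 35)/100) = 201.0200 m^3/s


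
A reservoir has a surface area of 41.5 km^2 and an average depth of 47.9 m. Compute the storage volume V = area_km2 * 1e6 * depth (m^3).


V = 41.5 * 1e6 * 47.9 = 1.9878e+09 m^3
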